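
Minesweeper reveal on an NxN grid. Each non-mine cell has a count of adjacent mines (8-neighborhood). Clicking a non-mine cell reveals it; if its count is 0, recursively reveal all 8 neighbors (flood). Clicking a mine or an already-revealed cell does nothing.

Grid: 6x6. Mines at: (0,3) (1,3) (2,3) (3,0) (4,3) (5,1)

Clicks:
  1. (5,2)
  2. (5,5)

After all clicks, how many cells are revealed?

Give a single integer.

Answer: 13

Derivation:
Click 1 (5,2) count=2: revealed 1 new [(5,2)] -> total=1
Click 2 (5,5) count=0: revealed 12 new [(0,4) (0,5) (1,4) (1,5) (2,4) (2,5) (3,4) (3,5) (4,4) (4,5) (5,4) (5,5)] -> total=13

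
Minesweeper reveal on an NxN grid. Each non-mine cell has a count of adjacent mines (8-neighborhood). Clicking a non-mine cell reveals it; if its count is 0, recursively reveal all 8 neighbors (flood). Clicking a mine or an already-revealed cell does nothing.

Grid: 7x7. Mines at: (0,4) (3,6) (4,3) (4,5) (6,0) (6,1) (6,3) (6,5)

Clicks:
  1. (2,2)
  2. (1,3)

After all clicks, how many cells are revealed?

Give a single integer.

Click 1 (2,2) count=0: revealed 28 new [(0,0) (0,1) (0,2) (0,3) (1,0) (1,1) (1,2) (1,3) (1,4) (1,5) (2,0) (2,1) (2,2) (2,3) (2,4) (2,5) (3,0) (3,1) (3,2) (3,3) (3,4) (3,5) (4,0) (4,1) (4,2) (5,0) (5,1) (5,2)] -> total=28
Click 2 (1,3) count=1: revealed 0 new [(none)] -> total=28

Answer: 28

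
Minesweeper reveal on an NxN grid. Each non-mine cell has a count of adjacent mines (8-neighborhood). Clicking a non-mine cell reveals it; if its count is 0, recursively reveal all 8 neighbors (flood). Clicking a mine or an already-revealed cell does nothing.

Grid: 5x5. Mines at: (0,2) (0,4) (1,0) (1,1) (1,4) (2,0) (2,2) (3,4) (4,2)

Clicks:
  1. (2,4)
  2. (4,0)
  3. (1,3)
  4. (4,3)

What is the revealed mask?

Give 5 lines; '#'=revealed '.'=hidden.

Click 1 (2,4) count=2: revealed 1 new [(2,4)] -> total=1
Click 2 (4,0) count=0: revealed 4 new [(3,0) (3,1) (4,0) (4,1)] -> total=5
Click 3 (1,3) count=4: revealed 1 new [(1,3)] -> total=6
Click 4 (4,3) count=2: revealed 1 new [(4,3)] -> total=7

Answer: .....
...#.
....#
##...
##.#.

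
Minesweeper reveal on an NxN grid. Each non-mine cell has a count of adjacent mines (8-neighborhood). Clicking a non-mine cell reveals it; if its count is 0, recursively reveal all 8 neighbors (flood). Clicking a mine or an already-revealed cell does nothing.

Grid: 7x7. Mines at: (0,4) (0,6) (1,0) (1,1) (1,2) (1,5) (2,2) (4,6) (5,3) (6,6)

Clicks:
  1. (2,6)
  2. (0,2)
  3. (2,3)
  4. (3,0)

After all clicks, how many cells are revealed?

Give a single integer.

Click 1 (2,6) count=1: revealed 1 new [(2,6)] -> total=1
Click 2 (0,2) count=2: revealed 1 new [(0,2)] -> total=2
Click 3 (2,3) count=2: revealed 1 new [(2,3)] -> total=3
Click 4 (3,0) count=0: revealed 14 new [(2,0) (2,1) (3,0) (3,1) (3,2) (4,0) (4,1) (4,2) (5,0) (5,1) (5,2) (6,0) (6,1) (6,2)] -> total=17

Answer: 17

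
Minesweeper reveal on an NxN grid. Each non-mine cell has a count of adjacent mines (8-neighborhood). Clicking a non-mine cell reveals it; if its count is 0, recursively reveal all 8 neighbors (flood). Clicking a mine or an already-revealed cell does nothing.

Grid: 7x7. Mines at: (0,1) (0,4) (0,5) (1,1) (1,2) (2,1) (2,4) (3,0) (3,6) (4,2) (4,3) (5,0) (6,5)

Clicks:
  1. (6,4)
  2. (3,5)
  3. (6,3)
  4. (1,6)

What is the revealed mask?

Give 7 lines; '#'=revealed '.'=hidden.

Answer: .......
......#
.......
.....#.
.......
.####..
.####..

Derivation:
Click 1 (6,4) count=1: revealed 1 new [(6,4)] -> total=1
Click 2 (3,5) count=2: revealed 1 new [(3,5)] -> total=2
Click 3 (6,3) count=0: revealed 7 new [(5,1) (5,2) (5,3) (5,4) (6,1) (6,2) (6,3)] -> total=9
Click 4 (1,6) count=1: revealed 1 new [(1,6)] -> total=10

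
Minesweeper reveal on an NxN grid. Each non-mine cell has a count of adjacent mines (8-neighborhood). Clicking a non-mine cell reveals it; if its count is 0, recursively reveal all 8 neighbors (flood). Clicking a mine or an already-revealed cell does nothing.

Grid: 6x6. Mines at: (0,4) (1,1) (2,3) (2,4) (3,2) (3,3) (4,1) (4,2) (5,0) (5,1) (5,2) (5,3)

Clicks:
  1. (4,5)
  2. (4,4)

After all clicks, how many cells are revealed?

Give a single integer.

Answer: 6

Derivation:
Click 1 (4,5) count=0: revealed 6 new [(3,4) (3,5) (4,4) (4,5) (5,4) (5,5)] -> total=6
Click 2 (4,4) count=2: revealed 0 new [(none)] -> total=6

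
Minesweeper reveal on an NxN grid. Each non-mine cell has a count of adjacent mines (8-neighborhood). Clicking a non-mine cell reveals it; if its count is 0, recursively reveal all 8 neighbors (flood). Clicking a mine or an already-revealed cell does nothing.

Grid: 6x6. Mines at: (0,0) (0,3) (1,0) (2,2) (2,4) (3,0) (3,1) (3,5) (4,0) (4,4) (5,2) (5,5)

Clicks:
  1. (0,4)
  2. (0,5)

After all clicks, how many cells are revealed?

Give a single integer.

Answer: 4

Derivation:
Click 1 (0,4) count=1: revealed 1 new [(0,4)] -> total=1
Click 2 (0,5) count=0: revealed 3 new [(0,5) (1,4) (1,5)] -> total=4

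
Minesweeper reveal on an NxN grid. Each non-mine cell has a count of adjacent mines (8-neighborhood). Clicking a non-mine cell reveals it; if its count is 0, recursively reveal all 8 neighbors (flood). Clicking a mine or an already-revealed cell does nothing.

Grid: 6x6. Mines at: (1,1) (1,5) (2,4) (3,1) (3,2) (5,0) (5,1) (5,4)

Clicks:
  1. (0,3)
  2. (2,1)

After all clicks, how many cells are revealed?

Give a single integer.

Click 1 (0,3) count=0: revealed 6 new [(0,2) (0,3) (0,4) (1,2) (1,3) (1,4)] -> total=6
Click 2 (2,1) count=3: revealed 1 new [(2,1)] -> total=7

Answer: 7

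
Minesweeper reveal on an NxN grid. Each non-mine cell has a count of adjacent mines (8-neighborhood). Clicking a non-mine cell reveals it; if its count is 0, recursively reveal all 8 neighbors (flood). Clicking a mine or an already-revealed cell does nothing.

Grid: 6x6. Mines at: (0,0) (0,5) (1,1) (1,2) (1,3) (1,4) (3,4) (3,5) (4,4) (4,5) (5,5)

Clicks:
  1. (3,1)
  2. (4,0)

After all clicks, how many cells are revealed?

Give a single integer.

Answer: 16

Derivation:
Click 1 (3,1) count=0: revealed 16 new [(2,0) (2,1) (2,2) (2,3) (3,0) (3,1) (3,2) (3,3) (4,0) (4,1) (4,2) (4,3) (5,0) (5,1) (5,2) (5,3)] -> total=16
Click 2 (4,0) count=0: revealed 0 new [(none)] -> total=16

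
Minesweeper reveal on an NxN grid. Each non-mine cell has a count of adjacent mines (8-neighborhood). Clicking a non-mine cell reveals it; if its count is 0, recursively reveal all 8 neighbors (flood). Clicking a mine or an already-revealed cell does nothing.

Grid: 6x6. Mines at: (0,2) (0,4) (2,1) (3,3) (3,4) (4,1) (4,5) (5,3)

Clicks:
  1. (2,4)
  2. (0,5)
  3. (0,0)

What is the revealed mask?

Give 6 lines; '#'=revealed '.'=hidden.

Answer: ##...#
##....
....#.
......
......
......

Derivation:
Click 1 (2,4) count=2: revealed 1 new [(2,4)] -> total=1
Click 2 (0,5) count=1: revealed 1 new [(0,5)] -> total=2
Click 3 (0,0) count=0: revealed 4 new [(0,0) (0,1) (1,0) (1,1)] -> total=6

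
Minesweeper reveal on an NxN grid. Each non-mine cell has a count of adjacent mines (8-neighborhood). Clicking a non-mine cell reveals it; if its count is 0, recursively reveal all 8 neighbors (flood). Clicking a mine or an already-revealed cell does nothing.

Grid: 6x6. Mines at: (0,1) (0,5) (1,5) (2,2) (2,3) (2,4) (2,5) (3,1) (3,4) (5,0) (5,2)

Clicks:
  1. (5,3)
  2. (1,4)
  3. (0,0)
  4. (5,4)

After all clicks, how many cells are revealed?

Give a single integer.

Answer: 8

Derivation:
Click 1 (5,3) count=1: revealed 1 new [(5,3)] -> total=1
Click 2 (1,4) count=5: revealed 1 new [(1,4)] -> total=2
Click 3 (0,0) count=1: revealed 1 new [(0,0)] -> total=3
Click 4 (5,4) count=0: revealed 5 new [(4,3) (4,4) (4,5) (5,4) (5,5)] -> total=8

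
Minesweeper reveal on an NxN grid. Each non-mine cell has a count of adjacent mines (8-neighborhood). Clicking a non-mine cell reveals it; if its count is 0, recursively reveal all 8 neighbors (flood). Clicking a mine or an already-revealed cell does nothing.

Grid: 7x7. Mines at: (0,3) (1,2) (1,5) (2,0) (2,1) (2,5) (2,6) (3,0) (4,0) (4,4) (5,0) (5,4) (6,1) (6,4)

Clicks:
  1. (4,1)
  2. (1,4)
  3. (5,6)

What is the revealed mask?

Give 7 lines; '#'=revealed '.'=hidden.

Click 1 (4,1) count=3: revealed 1 new [(4,1)] -> total=1
Click 2 (1,4) count=3: revealed 1 new [(1,4)] -> total=2
Click 3 (5,6) count=0: revealed 8 new [(3,5) (3,6) (4,5) (4,6) (5,5) (5,6) (6,5) (6,6)] -> total=10

Answer: .......
....#..
.......
.....##
.#...##
.....##
.....##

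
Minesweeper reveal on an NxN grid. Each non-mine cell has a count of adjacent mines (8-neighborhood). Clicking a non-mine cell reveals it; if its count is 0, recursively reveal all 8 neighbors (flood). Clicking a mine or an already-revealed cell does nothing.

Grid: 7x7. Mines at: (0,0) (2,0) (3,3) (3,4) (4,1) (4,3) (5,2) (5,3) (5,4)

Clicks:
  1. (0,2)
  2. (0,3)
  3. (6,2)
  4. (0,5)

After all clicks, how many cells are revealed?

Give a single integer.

Click 1 (0,2) count=0: revealed 26 new [(0,1) (0,2) (0,3) (0,4) (0,5) (0,6) (1,1) (1,2) (1,3) (1,4) (1,5) (1,6) (2,1) (2,2) (2,3) (2,4) (2,5) (2,6) (3,5) (3,6) (4,5) (4,6) (5,5) (5,6) (6,5) (6,6)] -> total=26
Click 2 (0,3) count=0: revealed 0 new [(none)] -> total=26
Click 3 (6,2) count=2: revealed 1 new [(6,2)] -> total=27
Click 4 (0,5) count=0: revealed 0 new [(none)] -> total=27

Answer: 27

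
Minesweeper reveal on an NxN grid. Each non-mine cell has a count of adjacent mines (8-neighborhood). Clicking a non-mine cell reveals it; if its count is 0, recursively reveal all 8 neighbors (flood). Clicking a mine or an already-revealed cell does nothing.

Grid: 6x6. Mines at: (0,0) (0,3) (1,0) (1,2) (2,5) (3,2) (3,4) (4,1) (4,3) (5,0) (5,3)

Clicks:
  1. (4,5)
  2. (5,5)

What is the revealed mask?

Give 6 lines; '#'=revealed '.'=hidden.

Answer: ......
......
......
......
....##
....##

Derivation:
Click 1 (4,5) count=1: revealed 1 new [(4,5)] -> total=1
Click 2 (5,5) count=0: revealed 3 new [(4,4) (5,4) (5,5)] -> total=4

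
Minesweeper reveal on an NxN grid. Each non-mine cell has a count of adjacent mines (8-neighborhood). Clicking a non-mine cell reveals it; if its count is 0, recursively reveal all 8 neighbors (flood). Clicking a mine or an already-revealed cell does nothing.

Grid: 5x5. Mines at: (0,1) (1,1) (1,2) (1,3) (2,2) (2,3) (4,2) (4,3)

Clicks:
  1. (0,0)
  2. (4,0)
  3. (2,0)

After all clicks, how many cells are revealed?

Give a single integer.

Answer: 7

Derivation:
Click 1 (0,0) count=2: revealed 1 new [(0,0)] -> total=1
Click 2 (4,0) count=0: revealed 6 new [(2,0) (2,1) (3,0) (3,1) (4,0) (4,1)] -> total=7
Click 3 (2,0) count=1: revealed 0 new [(none)] -> total=7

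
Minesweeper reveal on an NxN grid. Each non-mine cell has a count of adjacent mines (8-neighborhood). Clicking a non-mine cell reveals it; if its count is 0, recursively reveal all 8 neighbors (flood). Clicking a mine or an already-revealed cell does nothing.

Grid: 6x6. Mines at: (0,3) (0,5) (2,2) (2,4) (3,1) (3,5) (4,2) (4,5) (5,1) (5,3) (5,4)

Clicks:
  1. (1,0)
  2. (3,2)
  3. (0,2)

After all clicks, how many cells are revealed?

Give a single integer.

Click 1 (1,0) count=0: revealed 8 new [(0,0) (0,1) (0,2) (1,0) (1,1) (1,2) (2,0) (2,1)] -> total=8
Click 2 (3,2) count=3: revealed 1 new [(3,2)] -> total=9
Click 3 (0,2) count=1: revealed 0 new [(none)] -> total=9

Answer: 9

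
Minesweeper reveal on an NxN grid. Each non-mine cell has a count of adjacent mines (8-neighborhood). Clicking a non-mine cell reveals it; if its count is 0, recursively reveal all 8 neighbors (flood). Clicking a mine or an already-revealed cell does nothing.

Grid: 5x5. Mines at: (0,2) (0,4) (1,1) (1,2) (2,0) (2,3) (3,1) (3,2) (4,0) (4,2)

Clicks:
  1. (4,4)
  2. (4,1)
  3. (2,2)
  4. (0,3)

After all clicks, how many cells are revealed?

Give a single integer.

Click 1 (4,4) count=0: revealed 4 new [(3,3) (3,4) (4,3) (4,4)] -> total=4
Click 2 (4,1) count=4: revealed 1 new [(4,1)] -> total=5
Click 3 (2,2) count=5: revealed 1 new [(2,2)] -> total=6
Click 4 (0,3) count=3: revealed 1 new [(0,3)] -> total=7

Answer: 7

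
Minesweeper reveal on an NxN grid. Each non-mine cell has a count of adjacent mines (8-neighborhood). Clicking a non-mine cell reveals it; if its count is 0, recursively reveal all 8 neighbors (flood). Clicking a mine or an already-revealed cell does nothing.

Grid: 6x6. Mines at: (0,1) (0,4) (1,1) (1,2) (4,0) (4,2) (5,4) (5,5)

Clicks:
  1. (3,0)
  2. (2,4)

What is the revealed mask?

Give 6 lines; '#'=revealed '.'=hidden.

Answer: ......
...###
...###
#..###
...###
......

Derivation:
Click 1 (3,0) count=1: revealed 1 new [(3,0)] -> total=1
Click 2 (2,4) count=0: revealed 12 new [(1,3) (1,4) (1,5) (2,3) (2,4) (2,5) (3,3) (3,4) (3,5) (4,3) (4,4) (4,5)] -> total=13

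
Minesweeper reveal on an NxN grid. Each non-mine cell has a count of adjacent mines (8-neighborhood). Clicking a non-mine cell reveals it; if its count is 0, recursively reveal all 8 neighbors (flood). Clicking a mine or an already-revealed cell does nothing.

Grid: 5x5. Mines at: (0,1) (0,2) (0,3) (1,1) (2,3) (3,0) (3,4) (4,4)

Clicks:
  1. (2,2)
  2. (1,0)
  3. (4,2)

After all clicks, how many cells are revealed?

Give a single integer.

Answer: 8

Derivation:
Click 1 (2,2) count=2: revealed 1 new [(2,2)] -> total=1
Click 2 (1,0) count=2: revealed 1 new [(1,0)] -> total=2
Click 3 (4,2) count=0: revealed 6 new [(3,1) (3,2) (3,3) (4,1) (4,2) (4,3)] -> total=8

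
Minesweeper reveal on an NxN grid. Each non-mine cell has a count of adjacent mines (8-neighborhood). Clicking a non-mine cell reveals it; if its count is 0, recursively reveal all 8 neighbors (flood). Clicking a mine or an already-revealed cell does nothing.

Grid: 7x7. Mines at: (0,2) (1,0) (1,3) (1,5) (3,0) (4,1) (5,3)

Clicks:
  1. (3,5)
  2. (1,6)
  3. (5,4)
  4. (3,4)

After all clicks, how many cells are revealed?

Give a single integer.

Click 1 (3,5) count=0: revealed 21 new [(2,2) (2,3) (2,4) (2,5) (2,6) (3,2) (3,3) (3,4) (3,5) (3,6) (4,2) (4,3) (4,4) (4,5) (4,6) (5,4) (5,5) (5,6) (6,4) (6,5) (6,6)] -> total=21
Click 2 (1,6) count=1: revealed 1 new [(1,6)] -> total=22
Click 3 (5,4) count=1: revealed 0 new [(none)] -> total=22
Click 4 (3,4) count=0: revealed 0 new [(none)] -> total=22

Answer: 22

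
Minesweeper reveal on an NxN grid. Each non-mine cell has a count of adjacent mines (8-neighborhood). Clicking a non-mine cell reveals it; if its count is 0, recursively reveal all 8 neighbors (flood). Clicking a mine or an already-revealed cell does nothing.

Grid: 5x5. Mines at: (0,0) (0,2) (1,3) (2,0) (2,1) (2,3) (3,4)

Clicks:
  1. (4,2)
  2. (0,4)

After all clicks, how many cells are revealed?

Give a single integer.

Click 1 (4,2) count=0: revealed 8 new [(3,0) (3,1) (3,2) (3,3) (4,0) (4,1) (4,2) (4,3)] -> total=8
Click 2 (0,4) count=1: revealed 1 new [(0,4)] -> total=9

Answer: 9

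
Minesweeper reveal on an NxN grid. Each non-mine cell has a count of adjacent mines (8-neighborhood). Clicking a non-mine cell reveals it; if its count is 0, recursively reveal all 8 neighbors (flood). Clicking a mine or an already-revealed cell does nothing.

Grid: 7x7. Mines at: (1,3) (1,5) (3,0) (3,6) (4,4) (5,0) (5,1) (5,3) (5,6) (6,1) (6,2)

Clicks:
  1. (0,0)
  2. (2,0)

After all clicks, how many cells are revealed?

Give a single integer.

Click 1 (0,0) count=0: revealed 9 new [(0,0) (0,1) (0,2) (1,0) (1,1) (1,2) (2,0) (2,1) (2,2)] -> total=9
Click 2 (2,0) count=1: revealed 0 new [(none)] -> total=9

Answer: 9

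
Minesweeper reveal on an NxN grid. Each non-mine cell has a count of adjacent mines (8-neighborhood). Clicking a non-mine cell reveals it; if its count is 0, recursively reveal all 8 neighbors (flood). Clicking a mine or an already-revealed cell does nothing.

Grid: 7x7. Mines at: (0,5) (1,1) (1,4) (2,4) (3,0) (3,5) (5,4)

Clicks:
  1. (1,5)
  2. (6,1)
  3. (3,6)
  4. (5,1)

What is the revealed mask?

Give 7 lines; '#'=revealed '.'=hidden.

Answer: .......
.....#.
.###...
.###..#
####...
####...
####...

Derivation:
Click 1 (1,5) count=3: revealed 1 new [(1,5)] -> total=1
Click 2 (6,1) count=0: revealed 18 new [(2,1) (2,2) (2,3) (3,1) (3,2) (3,3) (4,0) (4,1) (4,2) (4,3) (5,0) (5,1) (5,2) (5,3) (6,0) (6,1) (6,2) (6,3)] -> total=19
Click 3 (3,6) count=1: revealed 1 new [(3,6)] -> total=20
Click 4 (5,1) count=0: revealed 0 new [(none)] -> total=20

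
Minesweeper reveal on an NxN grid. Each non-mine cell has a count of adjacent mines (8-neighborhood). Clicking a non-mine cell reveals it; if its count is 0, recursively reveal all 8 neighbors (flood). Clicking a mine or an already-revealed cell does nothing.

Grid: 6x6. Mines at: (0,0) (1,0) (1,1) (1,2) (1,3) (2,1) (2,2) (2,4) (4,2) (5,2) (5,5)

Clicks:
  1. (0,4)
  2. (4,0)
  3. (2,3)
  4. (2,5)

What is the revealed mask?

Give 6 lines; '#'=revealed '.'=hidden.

Click 1 (0,4) count=1: revealed 1 new [(0,4)] -> total=1
Click 2 (4,0) count=0: revealed 6 new [(3,0) (3,1) (4,0) (4,1) (5,0) (5,1)] -> total=7
Click 3 (2,3) count=4: revealed 1 new [(2,3)] -> total=8
Click 4 (2,5) count=1: revealed 1 new [(2,5)] -> total=9

Answer: ....#.
......
...#.#
##....
##....
##....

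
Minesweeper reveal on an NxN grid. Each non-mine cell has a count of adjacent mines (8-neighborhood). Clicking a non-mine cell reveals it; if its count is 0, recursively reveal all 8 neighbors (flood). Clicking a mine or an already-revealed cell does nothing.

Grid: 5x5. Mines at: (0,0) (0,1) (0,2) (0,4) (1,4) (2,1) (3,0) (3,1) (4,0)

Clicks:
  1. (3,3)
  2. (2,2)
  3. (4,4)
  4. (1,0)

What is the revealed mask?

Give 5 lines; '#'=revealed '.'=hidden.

Click 1 (3,3) count=0: revealed 9 new [(2,2) (2,3) (2,4) (3,2) (3,3) (3,4) (4,2) (4,3) (4,4)] -> total=9
Click 2 (2,2) count=2: revealed 0 new [(none)] -> total=9
Click 3 (4,4) count=0: revealed 0 new [(none)] -> total=9
Click 4 (1,0) count=3: revealed 1 new [(1,0)] -> total=10

Answer: .....
#....
..###
..###
..###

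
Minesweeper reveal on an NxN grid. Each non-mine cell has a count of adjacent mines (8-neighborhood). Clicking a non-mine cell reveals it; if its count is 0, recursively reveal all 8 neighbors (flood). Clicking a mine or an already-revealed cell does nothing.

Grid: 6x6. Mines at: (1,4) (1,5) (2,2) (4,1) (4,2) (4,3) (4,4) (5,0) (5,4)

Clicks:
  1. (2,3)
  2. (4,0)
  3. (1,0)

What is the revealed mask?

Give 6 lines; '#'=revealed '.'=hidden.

Click 1 (2,3) count=2: revealed 1 new [(2,3)] -> total=1
Click 2 (4,0) count=2: revealed 1 new [(4,0)] -> total=2
Click 3 (1,0) count=0: revealed 12 new [(0,0) (0,1) (0,2) (0,3) (1,0) (1,1) (1,2) (1,3) (2,0) (2,1) (3,0) (3,1)] -> total=14

Answer: ####..
####..
##.#..
##....
#.....
......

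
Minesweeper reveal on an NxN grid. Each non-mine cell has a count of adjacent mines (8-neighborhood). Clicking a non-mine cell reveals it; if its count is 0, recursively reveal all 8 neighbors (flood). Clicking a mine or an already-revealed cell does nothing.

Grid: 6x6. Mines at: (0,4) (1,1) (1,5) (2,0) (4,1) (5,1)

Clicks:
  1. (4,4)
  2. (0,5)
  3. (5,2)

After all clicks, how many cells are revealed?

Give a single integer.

Answer: 20

Derivation:
Click 1 (4,4) count=0: revealed 19 new [(1,2) (1,3) (1,4) (2,2) (2,3) (2,4) (2,5) (3,2) (3,3) (3,4) (3,5) (4,2) (4,3) (4,4) (4,5) (5,2) (5,3) (5,4) (5,5)] -> total=19
Click 2 (0,5) count=2: revealed 1 new [(0,5)] -> total=20
Click 3 (5,2) count=2: revealed 0 new [(none)] -> total=20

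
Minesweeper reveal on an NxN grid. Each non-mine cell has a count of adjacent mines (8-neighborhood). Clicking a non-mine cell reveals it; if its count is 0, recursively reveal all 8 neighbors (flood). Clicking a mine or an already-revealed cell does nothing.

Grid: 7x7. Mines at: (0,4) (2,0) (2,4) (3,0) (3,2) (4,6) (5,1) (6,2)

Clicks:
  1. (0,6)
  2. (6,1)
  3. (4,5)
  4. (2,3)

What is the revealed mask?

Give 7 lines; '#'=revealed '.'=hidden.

Answer: .....##
.....##
...#.##
.....##
.....#.
.......
.#.....

Derivation:
Click 1 (0,6) count=0: revealed 8 new [(0,5) (0,6) (1,5) (1,6) (2,5) (2,6) (3,5) (3,6)] -> total=8
Click 2 (6,1) count=2: revealed 1 new [(6,1)] -> total=9
Click 3 (4,5) count=1: revealed 1 new [(4,5)] -> total=10
Click 4 (2,3) count=2: revealed 1 new [(2,3)] -> total=11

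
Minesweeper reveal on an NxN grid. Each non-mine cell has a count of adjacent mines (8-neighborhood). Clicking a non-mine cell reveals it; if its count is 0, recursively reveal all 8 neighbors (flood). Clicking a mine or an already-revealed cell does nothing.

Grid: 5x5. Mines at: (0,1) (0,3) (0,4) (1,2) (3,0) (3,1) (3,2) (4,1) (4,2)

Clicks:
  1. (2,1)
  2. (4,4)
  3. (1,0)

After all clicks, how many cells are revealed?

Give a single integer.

Click 1 (2,1) count=4: revealed 1 new [(2,1)] -> total=1
Click 2 (4,4) count=0: revealed 8 new [(1,3) (1,4) (2,3) (2,4) (3,3) (3,4) (4,3) (4,4)] -> total=9
Click 3 (1,0) count=1: revealed 1 new [(1,0)] -> total=10

Answer: 10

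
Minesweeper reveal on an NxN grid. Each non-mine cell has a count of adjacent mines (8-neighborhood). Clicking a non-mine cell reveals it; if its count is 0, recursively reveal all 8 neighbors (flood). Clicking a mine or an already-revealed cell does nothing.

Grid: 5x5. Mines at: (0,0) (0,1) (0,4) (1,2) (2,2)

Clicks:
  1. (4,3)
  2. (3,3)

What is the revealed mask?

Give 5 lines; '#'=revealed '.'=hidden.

Click 1 (4,3) count=0: revealed 18 new [(1,0) (1,1) (1,3) (1,4) (2,0) (2,1) (2,3) (2,4) (3,0) (3,1) (3,2) (3,3) (3,4) (4,0) (4,1) (4,2) (4,3) (4,4)] -> total=18
Click 2 (3,3) count=1: revealed 0 new [(none)] -> total=18

Answer: .....
##.##
##.##
#####
#####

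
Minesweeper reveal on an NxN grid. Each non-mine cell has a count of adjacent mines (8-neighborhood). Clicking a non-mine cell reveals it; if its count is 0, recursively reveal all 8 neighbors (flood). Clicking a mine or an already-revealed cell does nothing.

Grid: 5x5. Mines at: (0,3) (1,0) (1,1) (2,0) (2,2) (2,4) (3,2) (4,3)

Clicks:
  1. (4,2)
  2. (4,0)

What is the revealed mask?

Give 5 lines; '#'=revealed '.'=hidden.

Answer: .....
.....
.....
##...
###..

Derivation:
Click 1 (4,2) count=2: revealed 1 new [(4,2)] -> total=1
Click 2 (4,0) count=0: revealed 4 new [(3,0) (3,1) (4,0) (4,1)] -> total=5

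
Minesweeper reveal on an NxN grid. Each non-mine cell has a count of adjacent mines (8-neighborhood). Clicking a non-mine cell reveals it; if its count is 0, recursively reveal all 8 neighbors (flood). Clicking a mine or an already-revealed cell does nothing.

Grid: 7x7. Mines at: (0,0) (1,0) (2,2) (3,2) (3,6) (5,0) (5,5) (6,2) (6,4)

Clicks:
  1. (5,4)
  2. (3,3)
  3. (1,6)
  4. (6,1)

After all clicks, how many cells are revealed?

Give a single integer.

Click 1 (5,4) count=2: revealed 1 new [(5,4)] -> total=1
Click 2 (3,3) count=2: revealed 1 new [(3,3)] -> total=2
Click 3 (1,6) count=0: revealed 21 new [(0,1) (0,2) (0,3) (0,4) (0,5) (0,6) (1,1) (1,2) (1,3) (1,4) (1,5) (1,6) (2,3) (2,4) (2,5) (2,6) (3,4) (3,5) (4,3) (4,4) (4,5)] -> total=23
Click 4 (6,1) count=2: revealed 1 new [(6,1)] -> total=24

Answer: 24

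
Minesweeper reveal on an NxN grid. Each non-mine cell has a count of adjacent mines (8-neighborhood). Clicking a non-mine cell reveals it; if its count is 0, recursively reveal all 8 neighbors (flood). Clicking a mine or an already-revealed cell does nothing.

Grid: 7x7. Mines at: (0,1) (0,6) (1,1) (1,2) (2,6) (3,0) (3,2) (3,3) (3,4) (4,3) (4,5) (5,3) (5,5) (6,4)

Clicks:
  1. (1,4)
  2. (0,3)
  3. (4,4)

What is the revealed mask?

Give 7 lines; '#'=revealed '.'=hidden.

Click 1 (1,4) count=0: revealed 9 new [(0,3) (0,4) (0,5) (1,3) (1,4) (1,5) (2,3) (2,4) (2,5)] -> total=9
Click 2 (0,3) count=1: revealed 0 new [(none)] -> total=9
Click 3 (4,4) count=6: revealed 1 new [(4,4)] -> total=10

Answer: ...###.
...###.
...###.
.......
....#..
.......
.......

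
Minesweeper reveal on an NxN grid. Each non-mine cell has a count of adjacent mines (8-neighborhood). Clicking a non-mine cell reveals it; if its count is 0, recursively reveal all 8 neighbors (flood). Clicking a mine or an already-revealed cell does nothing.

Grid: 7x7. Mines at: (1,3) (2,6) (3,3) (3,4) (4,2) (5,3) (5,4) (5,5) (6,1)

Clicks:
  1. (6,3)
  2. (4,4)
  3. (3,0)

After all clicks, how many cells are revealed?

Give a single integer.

Click 1 (6,3) count=2: revealed 1 new [(6,3)] -> total=1
Click 2 (4,4) count=5: revealed 1 new [(4,4)] -> total=2
Click 3 (3,0) count=0: revealed 16 new [(0,0) (0,1) (0,2) (1,0) (1,1) (1,2) (2,0) (2,1) (2,2) (3,0) (3,1) (3,2) (4,0) (4,1) (5,0) (5,1)] -> total=18

Answer: 18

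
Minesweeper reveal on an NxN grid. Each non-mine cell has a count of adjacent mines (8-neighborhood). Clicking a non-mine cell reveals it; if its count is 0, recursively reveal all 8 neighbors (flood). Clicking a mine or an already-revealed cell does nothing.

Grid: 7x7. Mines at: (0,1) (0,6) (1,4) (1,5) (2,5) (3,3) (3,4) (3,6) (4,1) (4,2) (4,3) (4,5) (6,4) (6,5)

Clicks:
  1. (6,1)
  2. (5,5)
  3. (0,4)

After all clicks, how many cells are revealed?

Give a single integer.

Click 1 (6,1) count=0: revealed 8 new [(5,0) (5,1) (5,2) (5,3) (6,0) (6,1) (6,2) (6,3)] -> total=8
Click 2 (5,5) count=3: revealed 1 new [(5,5)] -> total=9
Click 3 (0,4) count=2: revealed 1 new [(0,4)] -> total=10

Answer: 10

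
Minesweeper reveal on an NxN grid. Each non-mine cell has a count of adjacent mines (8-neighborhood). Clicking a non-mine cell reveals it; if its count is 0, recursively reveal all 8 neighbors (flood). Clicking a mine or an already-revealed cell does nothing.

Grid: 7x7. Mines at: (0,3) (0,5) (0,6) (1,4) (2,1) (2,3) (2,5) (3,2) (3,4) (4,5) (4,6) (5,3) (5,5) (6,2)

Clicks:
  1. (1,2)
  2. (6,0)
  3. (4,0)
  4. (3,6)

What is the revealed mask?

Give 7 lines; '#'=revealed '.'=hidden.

Answer: .......
..#....
.......
##....#
##.....
##.....
##.....

Derivation:
Click 1 (1,2) count=3: revealed 1 new [(1,2)] -> total=1
Click 2 (6,0) count=0: revealed 8 new [(3,0) (3,1) (4,0) (4,1) (5,0) (5,1) (6,0) (6,1)] -> total=9
Click 3 (4,0) count=0: revealed 0 new [(none)] -> total=9
Click 4 (3,6) count=3: revealed 1 new [(3,6)] -> total=10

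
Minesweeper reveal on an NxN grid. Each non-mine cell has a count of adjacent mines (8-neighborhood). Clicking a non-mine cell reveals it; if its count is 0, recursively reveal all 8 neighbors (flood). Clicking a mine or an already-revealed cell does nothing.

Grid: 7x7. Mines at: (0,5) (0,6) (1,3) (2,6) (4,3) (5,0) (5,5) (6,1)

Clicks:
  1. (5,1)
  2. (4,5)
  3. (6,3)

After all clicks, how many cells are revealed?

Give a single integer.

Answer: 8

Derivation:
Click 1 (5,1) count=2: revealed 1 new [(5,1)] -> total=1
Click 2 (4,5) count=1: revealed 1 new [(4,5)] -> total=2
Click 3 (6,3) count=0: revealed 6 new [(5,2) (5,3) (5,4) (6,2) (6,3) (6,4)] -> total=8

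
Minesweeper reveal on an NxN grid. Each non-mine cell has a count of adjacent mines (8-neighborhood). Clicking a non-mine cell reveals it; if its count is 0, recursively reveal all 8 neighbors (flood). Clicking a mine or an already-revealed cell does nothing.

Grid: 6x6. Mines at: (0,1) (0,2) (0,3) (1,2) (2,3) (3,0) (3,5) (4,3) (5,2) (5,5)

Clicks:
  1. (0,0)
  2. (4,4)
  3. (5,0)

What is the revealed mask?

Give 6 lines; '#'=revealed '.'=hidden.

Click 1 (0,0) count=1: revealed 1 new [(0,0)] -> total=1
Click 2 (4,4) count=3: revealed 1 new [(4,4)] -> total=2
Click 3 (5,0) count=0: revealed 4 new [(4,0) (4,1) (5,0) (5,1)] -> total=6

Answer: #.....
......
......
......
##..#.
##....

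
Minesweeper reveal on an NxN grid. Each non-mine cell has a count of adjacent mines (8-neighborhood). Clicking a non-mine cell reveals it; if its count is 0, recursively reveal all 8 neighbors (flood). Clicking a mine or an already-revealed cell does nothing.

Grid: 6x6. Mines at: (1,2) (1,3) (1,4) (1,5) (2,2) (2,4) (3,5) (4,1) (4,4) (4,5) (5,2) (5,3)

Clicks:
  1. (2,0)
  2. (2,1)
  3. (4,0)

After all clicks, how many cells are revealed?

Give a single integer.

Answer: 9

Derivation:
Click 1 (2,0) count=0: revealed 8 new [(0,0) (0,1) (1,0) (1,1) (2,0) (2,1) (3,0) (3,1)] -> total=8
Click 2 (2,1) count=2: revealed 0 new [(none)] -> total=8
Click 3 (4,0) count=1: revealed 1 new [(4,0)] -> total=9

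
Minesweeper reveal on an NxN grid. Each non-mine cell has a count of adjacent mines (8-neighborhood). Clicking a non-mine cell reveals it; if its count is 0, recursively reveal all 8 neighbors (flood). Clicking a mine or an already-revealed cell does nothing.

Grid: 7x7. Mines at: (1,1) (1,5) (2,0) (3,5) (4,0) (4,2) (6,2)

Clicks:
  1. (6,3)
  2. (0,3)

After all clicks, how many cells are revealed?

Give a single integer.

Answer: 13

Derivation:
Click 1 (6,3) count=1: revealed 1 new [(6,3)] -> total=1
Click 2 (0,3) count=0: revealed 12 new [(0,2) (0,3) (0,4) (1,2) (1,3) (1,4) (2,2) (2,3) (2,4) (3,2) (3,3) (3,4)] -> total=13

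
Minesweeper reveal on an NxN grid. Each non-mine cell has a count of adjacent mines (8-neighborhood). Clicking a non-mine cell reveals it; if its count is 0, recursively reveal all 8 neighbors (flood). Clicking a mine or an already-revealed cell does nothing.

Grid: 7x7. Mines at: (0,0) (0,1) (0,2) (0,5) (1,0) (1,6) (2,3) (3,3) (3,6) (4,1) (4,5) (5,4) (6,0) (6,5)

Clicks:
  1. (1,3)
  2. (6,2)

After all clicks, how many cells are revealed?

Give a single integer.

Answer: 7

Derivation:
Click 1 (1,3) count=2: revealed 1 new [(1,3)] -> total=1
Click 2 (6,2) count=0: revealed 6 new [(5,1) (5,2) (5,3) (6,1) (6,2) (6,3)] -> total=7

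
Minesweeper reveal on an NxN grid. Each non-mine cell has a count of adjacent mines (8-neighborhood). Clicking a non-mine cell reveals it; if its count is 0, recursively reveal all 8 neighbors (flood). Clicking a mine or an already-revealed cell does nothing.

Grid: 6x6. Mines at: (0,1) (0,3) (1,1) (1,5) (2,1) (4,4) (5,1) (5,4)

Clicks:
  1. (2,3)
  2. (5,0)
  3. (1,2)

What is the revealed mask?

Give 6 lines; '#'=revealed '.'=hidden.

Click 1 (2,3) count=0: revealed 9 new [(1,2) (1,3) (1,4) (2,2) (2,3) (2,4) (3,2) (3,3) (3,4)] -> total=9
Click 2 (5,0) count=1: revealed 1 new [(5,0)] -> total=10
Click 3 (1,2) count=4: revealed 0 new [(none)] -> total=10

Answer: ......
..###.
..###.
..###.
......
#.....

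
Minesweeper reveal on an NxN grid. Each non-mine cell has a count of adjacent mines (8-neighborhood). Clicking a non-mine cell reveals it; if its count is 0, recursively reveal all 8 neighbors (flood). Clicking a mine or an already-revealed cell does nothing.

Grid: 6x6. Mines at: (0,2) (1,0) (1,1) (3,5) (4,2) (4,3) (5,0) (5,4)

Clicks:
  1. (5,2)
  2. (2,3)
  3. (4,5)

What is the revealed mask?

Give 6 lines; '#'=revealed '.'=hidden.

Answer: ...###
..####
..####
..###.
.....#
..#...

Derivation:
Click 1 (5,2) count=2: revealed 1 new [(5,2)] -> total=1
Click 2 (2,3) count=0: revealed 14 new [(0,3) (0,4) (0,5) (1,2) (1,3) (1,4) (1,5) (2,2) (2,3) (2,4) (2,5) (3,2) (3,3) (3,4)] -> total=15
Click 3 (4,5) count=2: revealed 1 new [(4,5)] -> total=16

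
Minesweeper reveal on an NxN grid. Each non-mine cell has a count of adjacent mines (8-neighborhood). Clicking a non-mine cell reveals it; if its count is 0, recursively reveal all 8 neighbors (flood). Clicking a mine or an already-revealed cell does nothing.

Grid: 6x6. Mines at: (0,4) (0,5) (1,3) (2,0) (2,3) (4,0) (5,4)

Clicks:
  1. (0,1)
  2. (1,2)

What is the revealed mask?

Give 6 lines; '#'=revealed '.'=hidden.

Click 1 (0,1) count=0: revealed 6 new [(0,0) (0,1) (0,2) (1,0) (1,1) (1,2)] -> total=6
Click 2 (1,2) count=2: revealed 0 new [(none)] -> total=6

Answer: ###...
###...
......
......
......
......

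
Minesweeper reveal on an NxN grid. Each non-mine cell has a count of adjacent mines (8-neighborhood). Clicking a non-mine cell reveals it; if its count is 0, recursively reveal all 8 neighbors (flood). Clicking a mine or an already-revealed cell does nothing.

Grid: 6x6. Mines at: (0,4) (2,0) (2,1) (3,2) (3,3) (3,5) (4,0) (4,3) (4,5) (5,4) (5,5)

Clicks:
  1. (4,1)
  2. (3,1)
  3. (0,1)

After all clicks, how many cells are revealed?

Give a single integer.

Click 1 (4,1) count=2: revealed 1 new [(4,1)] -> total=1
Click 2 (3,1) count=4: revealed 1 new [(3,1)] -> total=2
Click 3 (0,1) count=0: revealed 8 new [(0,0) (0,1) (0,2) (0,3) (1,0) (1,1) (1,2) (1,3)] -> total=10

Answer: 10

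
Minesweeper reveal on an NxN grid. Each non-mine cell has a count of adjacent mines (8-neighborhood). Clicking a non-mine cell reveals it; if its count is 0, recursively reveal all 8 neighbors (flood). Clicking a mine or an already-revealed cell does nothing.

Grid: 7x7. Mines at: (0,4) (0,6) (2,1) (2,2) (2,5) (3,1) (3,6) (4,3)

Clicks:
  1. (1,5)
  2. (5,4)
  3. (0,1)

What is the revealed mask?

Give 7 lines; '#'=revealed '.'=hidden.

Click 1 (1,5) count=3: revealed 1 new [(1,5)] -> total=1
Click 2 (5,4) count=1: revealed 1 new [(5,4)] -> total=2
Click 3 (0,1) count=0: revealed 8 new [(0,0) (0,1) (0,2) (0,3) (1,0) (1,1) (1,2) (1,3)] -> total=10

Answer: ####...
####.#.
.......
.......
.......
....#..
.......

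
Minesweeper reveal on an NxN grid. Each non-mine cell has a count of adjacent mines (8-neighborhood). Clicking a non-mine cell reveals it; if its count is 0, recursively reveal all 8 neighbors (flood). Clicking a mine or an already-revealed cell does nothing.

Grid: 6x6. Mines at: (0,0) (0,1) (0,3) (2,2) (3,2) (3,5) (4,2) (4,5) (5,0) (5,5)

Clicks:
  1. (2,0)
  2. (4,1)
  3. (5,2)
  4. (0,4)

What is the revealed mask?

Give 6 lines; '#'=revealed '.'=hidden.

Click 1 (2,0) count=0: revealed 8 new [(1,0) (1,1) (2,0) (2,1) (3,0) (3,1) (4,0) (4,1)] -> total=8
Click 2 (4,1) count=3: revealed 0 new [(none)] -> total=8
Click 3 (5,2) count=1: revealed 1 new [(5,2)] -> total=9
Click 4 (0,4) count=1: revealed 1 new [(0,4)] -> total=10

Answer: ....#.
##....
##....
##....
##....
..#...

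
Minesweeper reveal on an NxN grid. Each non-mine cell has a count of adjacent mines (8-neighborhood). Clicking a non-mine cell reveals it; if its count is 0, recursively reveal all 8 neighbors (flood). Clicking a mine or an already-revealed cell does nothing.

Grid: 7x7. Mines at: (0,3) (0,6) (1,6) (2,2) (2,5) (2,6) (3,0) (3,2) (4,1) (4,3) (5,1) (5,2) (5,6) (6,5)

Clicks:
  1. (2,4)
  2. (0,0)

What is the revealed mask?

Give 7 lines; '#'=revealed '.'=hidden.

Click 1 (2,4) count=1: revealed 1 new [(2,4)] -> total=1
Click 2 (0,0) count=0: revealed 8 new [(0,0) (0,1) (0,2) (1,0) (1,1) (1,2) (2,0) (2,1)] -> total=9

Answer: ###....
###....
##..#..
.......
.......
.......
.......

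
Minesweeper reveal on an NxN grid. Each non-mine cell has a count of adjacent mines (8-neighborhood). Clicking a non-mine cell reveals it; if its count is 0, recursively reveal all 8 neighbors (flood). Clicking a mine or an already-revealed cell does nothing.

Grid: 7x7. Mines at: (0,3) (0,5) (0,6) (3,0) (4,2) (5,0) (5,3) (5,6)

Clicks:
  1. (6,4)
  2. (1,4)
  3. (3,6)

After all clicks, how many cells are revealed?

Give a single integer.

Click 1 (6,4) count=1: revealed 1 new [(6,4)] -> total=1
Click 2 (1,4) count=2: revealed 1 new [(1,4)] -> total=2
Click 3 (3,6) count=0: revealed 26 new [(0,0) (0,1) (0,2) (1,0) (1,1) (1,2) (1,3) (1,5) (1,6) (2,0) (2,1) (2,2) (2,3) (2,4) (2,5) (2,6) (3,1) (3,2) (3,3) (3,4) (3,5) (3,6) (4,3) (4,4) (4,5) (4,6)] -> total=28

Answer: 28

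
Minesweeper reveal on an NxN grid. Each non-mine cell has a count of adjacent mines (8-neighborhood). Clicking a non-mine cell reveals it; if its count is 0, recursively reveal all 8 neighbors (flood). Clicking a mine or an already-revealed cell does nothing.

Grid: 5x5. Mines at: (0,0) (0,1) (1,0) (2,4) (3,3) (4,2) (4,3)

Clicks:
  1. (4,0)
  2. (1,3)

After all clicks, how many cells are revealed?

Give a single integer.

Click 1 (4,0) count=0: revealed 6 new [(2,0) (2,1) (3,0) (3,1) (4,0) (4,1)] -> total=6
Click 2 (1,3) count=1: revealed 1 new [(1,3)] -> total=7

Answer: 7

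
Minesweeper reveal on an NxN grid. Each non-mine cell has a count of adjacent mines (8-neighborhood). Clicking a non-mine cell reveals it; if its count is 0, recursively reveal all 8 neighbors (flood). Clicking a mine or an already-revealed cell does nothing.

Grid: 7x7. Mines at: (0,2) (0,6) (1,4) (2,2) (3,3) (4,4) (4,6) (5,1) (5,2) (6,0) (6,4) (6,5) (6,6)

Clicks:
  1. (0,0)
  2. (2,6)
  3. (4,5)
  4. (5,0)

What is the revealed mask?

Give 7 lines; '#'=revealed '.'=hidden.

Answer: ##.....
##...##
##...##
##...##
##...#.
#......
.......

Derivation:
Click 1 (0,0) count=0: revealed 10 new [(0,0) (0,1) (1,0) (1,1) (2,0) (2,1) (3,0) (3,1) (4,0) (4,1)] -> total=10
Click 2 (2,6) count=0: revealed 6 new [(1,5) (1,6) (2,5) (2,6) (3,5) (3,6)] -> total=16
Click 3 (4,5) count=2: revealed 1 new [(4,5)] -> total=17
Click 4 (5,0) count=2: revealed 1 new [(5,0)] -> total=18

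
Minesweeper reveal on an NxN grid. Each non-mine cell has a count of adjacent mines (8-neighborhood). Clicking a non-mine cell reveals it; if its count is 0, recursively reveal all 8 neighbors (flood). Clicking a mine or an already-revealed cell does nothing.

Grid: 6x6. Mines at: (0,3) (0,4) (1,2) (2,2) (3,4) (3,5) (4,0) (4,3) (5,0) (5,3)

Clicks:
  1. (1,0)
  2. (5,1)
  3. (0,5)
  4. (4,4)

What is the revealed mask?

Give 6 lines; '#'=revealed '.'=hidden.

Click 1 (1,0) count=0: revealed 8 new [(0,0) (0,1) (1,0) (1,1) (2,0) (2,1) (3,0) (3,1)] -> total=8
Click 2 (5,1) count=2: revealed 1 new [(5,1)] -> total=9
Click 3 (0,5) count=1: revealed 1 new [(0,5)] -> total=10
Click 4 (4,4) count=4: revealed 1 new [(4,4)] -> total=11

Answer: ##...#
##....
##....
##....
....#.
.#....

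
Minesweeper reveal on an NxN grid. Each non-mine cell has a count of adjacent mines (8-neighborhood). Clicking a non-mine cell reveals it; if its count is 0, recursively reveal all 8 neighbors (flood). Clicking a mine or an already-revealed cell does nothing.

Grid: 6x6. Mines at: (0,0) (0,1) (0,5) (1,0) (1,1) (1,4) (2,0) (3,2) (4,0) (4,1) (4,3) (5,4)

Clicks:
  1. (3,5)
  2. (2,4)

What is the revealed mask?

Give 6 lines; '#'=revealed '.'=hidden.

Click 1 (3,5) count=0: revealed 6 new [(2,4) (2,5) (3,4) (3,5) (4,4) (4,5)] -> total=6
Click 2 (2,4) count=1: revealed 0 new [(none)] -> total=6

Answer: ......
......
....##
....##
....##
......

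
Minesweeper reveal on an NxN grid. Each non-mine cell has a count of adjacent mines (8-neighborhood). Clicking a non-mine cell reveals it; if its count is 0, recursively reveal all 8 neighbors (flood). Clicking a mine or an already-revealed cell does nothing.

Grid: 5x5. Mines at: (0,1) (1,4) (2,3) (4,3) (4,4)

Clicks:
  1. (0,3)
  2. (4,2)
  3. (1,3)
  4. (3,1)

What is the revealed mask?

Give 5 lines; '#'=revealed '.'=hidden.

Answer: ...#.
####.
###..
###..
###..

Derivation:
Click 1 (0,3) count=1: revealed 1 new [(0,3)] -> total=1
Click 2 (4,2) count=1: revealed 1 new [(4,2)] -> total=2
Click 3 (1,3) count=2: revealed 1 new [(1,3)] -> total=3
Click 4 (3,1) count=0: revealed 11 new [(1,0) (1,1) (1,2) (2,0) (2,1) (2,2) (3,0) (3,1) (3,2) (4,0) (4,1)] -> total=14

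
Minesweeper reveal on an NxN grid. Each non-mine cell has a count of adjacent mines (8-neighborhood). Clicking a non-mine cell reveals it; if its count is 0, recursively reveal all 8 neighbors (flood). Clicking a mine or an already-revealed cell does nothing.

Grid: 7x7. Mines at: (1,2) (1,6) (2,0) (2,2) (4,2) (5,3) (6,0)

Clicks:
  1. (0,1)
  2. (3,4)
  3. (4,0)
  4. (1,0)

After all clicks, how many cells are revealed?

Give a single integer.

Click 1 (0,1) count=1: revealed 1 new [(0,1)] -> total=1
Click 2 (3,4) count=0: revealed 24 new [(0,3) (0,4) (0,5) (1,3) (1,4) (1,5) (2,3) (2,4) (2,5) (2,6) (3,3) (3,4) (3,5) (3,6) (4,3) (4,4) (4,5) (4,6) (5,4) (5,5) (5,6) (6,4) (6,5) (6,6)] -> total=25
Click 3 (4,0) count=0: revealed 6 new [(3,0) (3,1) (4,0) (4,1) (5,0) (5,1)] -> total=31
Click 4 (1,0) count=1: revealed 1 new [(1,0)] -> total=32

Answer: 32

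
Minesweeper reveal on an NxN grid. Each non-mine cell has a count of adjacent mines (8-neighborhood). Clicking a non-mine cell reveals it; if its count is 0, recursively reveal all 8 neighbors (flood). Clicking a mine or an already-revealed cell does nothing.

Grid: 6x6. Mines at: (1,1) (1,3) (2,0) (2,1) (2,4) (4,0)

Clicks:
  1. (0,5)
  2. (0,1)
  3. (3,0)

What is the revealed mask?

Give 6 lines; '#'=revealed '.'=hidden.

Click 1 (0,5) count=0: revealed 4 new [(0,4) (0,5) (1,4) (1,5)] -> total=4
Click 2 (0,1) count=1: revealed 1 new [(0,1)] -> total=5
Click 3 (3,0) count=3: revealed 1 new [(3,0)] -> total=6

Answer: .#..##
....##
......
#.....
......
......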